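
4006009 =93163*43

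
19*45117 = 857223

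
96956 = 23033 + 73923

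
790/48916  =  395/24458=0.02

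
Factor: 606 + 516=1122 = 2^1*3^1*11^1*17^1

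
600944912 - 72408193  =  528536719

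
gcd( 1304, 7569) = 1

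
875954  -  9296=866658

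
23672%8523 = 6626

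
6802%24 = 10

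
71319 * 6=427914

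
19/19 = 1=1.00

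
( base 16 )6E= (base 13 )86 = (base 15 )75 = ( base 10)110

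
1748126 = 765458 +982668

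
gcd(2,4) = 2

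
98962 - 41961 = 57001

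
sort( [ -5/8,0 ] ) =[  -  5/8 , 0 ]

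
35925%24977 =10948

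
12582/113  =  111 + 39/113 = 111.35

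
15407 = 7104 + 8303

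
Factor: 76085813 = 76085813^1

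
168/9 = 18 + 2/3=18.67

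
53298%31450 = 21848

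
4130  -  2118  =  2012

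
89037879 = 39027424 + 50010455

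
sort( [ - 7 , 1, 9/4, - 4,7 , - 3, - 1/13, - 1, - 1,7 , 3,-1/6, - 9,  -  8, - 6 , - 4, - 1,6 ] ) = [ - 9, - 8,-7, - 6, - 4, - 4, - 3, - 1, - 1, - 1,- 1/6,  -  1/13,1,9/4,  3 , 6, 7 , 7]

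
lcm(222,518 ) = 1554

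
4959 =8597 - 3638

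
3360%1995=1365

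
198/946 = 9/43 = 0.21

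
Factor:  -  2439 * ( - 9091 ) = 3^2*271^1 * 9091^1 = 22172949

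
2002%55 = 22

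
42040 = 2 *21020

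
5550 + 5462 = 11012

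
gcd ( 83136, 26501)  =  1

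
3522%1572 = 378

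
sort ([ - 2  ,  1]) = [ - 2, 1 ]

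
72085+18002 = 90087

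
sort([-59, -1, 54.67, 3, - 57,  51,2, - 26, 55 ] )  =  [ - 59,  -  57,-26, - 1 , 2, 3, 51, 54.67, 55 ] 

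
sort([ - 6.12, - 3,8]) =[  -  6.12, - 3, 8]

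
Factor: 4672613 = 11^1*19^1*79^1*283^1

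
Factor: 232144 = 2^4 * 11^1*1319^1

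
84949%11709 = 2986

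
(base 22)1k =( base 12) 36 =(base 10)42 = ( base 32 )1a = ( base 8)52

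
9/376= 9/376 =0.02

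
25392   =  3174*8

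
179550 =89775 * 2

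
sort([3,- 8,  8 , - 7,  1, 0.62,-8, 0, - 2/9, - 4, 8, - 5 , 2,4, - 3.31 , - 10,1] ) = [ - 10, - 8 , - 8 ,-7, - 5, - 4,- 3.31 , - 2/9 , 0, 0.62 , 1, 1,2,  3, 4, 8, 8 ] 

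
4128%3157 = 971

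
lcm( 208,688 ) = 8944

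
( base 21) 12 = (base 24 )N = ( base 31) N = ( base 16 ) 17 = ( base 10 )23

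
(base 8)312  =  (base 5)1302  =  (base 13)127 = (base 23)8I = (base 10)202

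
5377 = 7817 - 2440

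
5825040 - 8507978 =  - 2682938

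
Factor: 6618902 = 2^1 * 29^1*139^1*821^1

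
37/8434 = 37/8434 = 0.00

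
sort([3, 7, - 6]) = [-6, 3,7]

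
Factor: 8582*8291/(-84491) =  - 71153362/84491 = -2^1*7^1*11^( - 1)*613^1*7681^ ( - 1) * 8291^1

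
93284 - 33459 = 59825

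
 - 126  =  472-598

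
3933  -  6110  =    -  2177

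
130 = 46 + 84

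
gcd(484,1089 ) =121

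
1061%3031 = 1061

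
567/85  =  6 + 57/85 = 6.67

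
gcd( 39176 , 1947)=59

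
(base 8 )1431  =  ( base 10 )793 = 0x319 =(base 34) nb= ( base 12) 561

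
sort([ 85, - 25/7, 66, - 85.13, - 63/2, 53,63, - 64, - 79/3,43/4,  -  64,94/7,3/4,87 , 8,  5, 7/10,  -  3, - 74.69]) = [ - 85.13, - 74.69, - 64, - 64, - 63/2, - 79/3  , - 25/7, - 3,7/10,3/4 , 5,8,43/4, 94/7,53,63, 66,85, 87] 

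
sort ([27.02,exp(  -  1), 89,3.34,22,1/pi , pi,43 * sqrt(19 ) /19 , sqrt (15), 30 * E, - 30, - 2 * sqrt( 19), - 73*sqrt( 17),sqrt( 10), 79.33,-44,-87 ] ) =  [ - 73*sqrt(17), - 87 , - 44,  -  30, - 2*sqrt(19 ),  1/pi, exp(- 1 ), pi, sqrt( 10),3.34, sqrt (15 ), 43*sqrt(19)/19,  22,27.02, 79.33,30*E,  89 ]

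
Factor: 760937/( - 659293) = -17^2*647^ ( - 1 ) * 1019^( -1 )*2633^1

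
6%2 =0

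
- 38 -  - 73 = 35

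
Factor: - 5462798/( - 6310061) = 2^1*11^1 * 248309^1*6310061^( - 1 )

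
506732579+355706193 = 862438772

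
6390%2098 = 96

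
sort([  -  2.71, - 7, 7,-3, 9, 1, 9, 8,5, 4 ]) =[ - 7, - 3,  -  2.71, 1,4, 5,7,  8, 9, 9]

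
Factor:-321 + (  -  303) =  - 624 = -2^4*3^1*13^1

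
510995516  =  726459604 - 215464088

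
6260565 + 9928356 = 16188921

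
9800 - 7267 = 2533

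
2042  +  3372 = 5414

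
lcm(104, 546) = 2184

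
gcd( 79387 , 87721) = 1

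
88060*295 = 25977700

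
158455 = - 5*( - 31691)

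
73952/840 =88+4/105 = 88.04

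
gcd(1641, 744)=3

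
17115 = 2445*7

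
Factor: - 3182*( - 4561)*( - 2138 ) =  - 2^2*37^1 * 43^1*1069^1*4561^1  =  - 31029012076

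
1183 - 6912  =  - 5729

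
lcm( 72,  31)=2232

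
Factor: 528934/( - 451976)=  - 37781/32284 = - 2^( - 2 ) * 7^( - 1) *1153^( - 1) * 37781^1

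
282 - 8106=  -  7824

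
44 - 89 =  - 45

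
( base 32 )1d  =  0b101101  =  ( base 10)45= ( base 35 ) 1a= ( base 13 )36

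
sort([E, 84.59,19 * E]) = [ E, 19*E,84.59 ]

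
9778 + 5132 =14910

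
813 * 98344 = 79953672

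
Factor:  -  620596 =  - 2^2*113^1* 1373^1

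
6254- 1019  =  5235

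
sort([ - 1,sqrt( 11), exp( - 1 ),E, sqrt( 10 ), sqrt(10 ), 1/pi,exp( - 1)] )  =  [ - 1, 1/pi,exp(  -  1 ),exp (  -  1 ), E  ,  sqrt (10), sqrt(10),  sqrt(11 ) ]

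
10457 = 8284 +2173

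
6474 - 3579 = 2895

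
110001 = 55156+54845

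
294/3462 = 49/577= 0.08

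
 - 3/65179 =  - 3/65179 = - 0.00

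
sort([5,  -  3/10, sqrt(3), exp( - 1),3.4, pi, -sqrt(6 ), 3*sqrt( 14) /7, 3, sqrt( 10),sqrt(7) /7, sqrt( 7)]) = [- sqrt( 6 ), - 3/10, exp( - 1 ), sqrt(7)/7,3*sqrt( 14)/7,  sqrt( 3),  sqrt( 7 ),3 , pi, sqrt( 10 ),3.4 , 5 ]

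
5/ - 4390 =  -  1 + 877/878 = -0.00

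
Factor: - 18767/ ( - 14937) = 3^( - 1 )*7^2 * 13^(  -  1) = 49/39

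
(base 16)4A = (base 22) 38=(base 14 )54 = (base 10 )74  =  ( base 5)244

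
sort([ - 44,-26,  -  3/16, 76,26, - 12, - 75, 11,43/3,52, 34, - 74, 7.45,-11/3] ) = [ -75, - 74,-44,-26, - 12, - 11/3, - 3/16, 7.45, 11, 43/3, 26, 34,52, 76 ] 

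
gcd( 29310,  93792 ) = 5862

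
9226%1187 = 917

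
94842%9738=7200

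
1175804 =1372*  857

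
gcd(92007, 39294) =9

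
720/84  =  60/7 = 8.57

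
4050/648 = 25/4 = 6.25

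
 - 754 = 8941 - 9695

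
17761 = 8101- - 9660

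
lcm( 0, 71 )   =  0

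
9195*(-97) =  - 891915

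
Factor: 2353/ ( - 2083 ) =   -  13^1*181^1 *2083^(-1 )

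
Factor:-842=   -  2^1*421^1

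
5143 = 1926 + 3217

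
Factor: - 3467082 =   -  2^1*3^1*17^1*19^1*1789^1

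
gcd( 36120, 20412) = 84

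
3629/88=3629/88 = 41.24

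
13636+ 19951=33587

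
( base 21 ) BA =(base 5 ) 1431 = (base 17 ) E3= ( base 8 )361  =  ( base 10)241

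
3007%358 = 143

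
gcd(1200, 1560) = 120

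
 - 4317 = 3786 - 8103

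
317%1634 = 317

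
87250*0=0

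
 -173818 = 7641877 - 7815695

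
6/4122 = 1/687=0.00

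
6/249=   2/83  =  0.02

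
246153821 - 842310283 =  - 596156462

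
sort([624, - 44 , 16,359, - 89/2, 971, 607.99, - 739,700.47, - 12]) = [ - 739, - 89/2, - 44, -12,16, 359,607.99,624, 700.47,971]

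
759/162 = 4+37/54 = 4.69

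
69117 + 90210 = 159327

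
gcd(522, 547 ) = 1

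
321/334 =321/334 = 0.96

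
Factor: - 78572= - 2^2*13^1 * 1511^1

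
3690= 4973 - 1283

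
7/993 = 7/993 = 0.01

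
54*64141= 3463614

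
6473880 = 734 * 8820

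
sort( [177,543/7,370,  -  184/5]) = [ - 184/5,  543/7,177,370]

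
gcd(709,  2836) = 709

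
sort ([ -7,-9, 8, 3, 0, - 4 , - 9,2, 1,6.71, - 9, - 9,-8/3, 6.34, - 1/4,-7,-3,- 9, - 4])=[ - 9, - 9, - 9,-9, - 9,-7, - 7, - 4,-4, - 3, - 8/3,-1/4 , 0,1,  2, 3, 6.34, 6.71, 8] 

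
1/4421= 1/4421 = 0.00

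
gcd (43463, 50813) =49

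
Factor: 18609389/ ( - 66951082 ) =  - 2^( - 1) * 11^( - 1) * 29^ (  -  1)*101^( - 1)* 1039^( - 1) * 18609389^1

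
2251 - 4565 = -2314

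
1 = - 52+53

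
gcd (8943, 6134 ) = 1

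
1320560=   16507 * 80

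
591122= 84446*7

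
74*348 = 25752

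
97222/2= 48611 = 48611.00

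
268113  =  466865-198752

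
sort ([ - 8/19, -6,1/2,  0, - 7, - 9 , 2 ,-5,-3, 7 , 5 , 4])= [ - 9 ,- 7, - 6 ,-5 , - 3,-8/19,0 , 1/2,2,4, 5, 7]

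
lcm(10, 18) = 90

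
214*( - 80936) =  - 17320304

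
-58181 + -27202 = -85383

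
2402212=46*52222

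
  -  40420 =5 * (  -  8084) 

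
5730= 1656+4074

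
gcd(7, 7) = 7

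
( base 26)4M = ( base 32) 3U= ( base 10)126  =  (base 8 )176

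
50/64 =25/32 = 0.78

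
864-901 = -37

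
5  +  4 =9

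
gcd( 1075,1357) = 1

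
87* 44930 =3908910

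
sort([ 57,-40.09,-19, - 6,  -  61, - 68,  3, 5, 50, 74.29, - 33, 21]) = [ - 68, - 61, - 40.09,-33, - 19,-6, 3,5,21, 50,57, 74.29]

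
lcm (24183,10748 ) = 96732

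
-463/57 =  - 9+50/57=-8.12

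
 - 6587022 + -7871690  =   - 14458712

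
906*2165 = 1961490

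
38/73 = 38/73= 0.52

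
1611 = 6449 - 4838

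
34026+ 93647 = 127673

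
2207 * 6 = 13242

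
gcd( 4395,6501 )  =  3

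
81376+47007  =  128383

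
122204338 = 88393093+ 33811245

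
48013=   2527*19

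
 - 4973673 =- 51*97523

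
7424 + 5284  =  12708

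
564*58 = 32712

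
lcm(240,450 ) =3600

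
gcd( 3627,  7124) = 13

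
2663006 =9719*274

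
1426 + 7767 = 9193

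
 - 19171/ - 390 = 19171/390 = 49.16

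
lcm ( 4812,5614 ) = 33684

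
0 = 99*0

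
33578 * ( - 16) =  - 537248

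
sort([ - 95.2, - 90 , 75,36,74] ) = [ - 95.2, - 90, 36, 74, 75] 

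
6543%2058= 369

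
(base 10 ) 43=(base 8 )53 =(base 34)19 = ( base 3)1121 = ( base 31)1C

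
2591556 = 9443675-6852119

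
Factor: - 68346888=-2^3*3^1*2847787^1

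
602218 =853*706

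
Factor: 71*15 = 3^1*5^1*71^1 = 1065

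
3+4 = 7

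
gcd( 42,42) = 42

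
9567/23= 415 + 22/23 = 415.96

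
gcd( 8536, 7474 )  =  2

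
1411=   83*17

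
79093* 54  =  4271022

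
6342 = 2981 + 3361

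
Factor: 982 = 2^1*491^1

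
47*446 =20962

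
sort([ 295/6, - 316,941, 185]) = [-316,295/6,185, 941]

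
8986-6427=2559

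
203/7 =29=29.00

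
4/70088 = 1/17522 = 0.00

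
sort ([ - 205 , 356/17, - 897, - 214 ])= [ - 897, - 214, - 205,  356/17] 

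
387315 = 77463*5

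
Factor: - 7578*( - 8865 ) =67178970=2^1*3^4*5^1*197^1*421^1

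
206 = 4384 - 4178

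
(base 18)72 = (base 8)200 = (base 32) 40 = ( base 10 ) 128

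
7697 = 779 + 6918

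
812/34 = 406/17 = 23.88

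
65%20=5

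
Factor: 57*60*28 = 95760 = 2^4 * 3^2*5^1*7^1*19^1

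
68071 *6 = 408426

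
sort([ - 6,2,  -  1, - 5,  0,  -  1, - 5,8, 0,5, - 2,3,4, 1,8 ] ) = [ - 6,  -  5, - 5, - 2, - 1, - 1,0, 0,1 , 2,  3,4,5,8 , 8 ]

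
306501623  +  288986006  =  595487629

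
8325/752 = 11  +  53/752 = 11.07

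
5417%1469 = 1010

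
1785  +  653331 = 655116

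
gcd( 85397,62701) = 1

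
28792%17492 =11300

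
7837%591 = 154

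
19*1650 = 31350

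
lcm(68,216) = 3672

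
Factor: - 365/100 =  - 73/20 = -2^( - 2)*5^(- 1)*73^1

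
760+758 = 1518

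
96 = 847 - 751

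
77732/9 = 8636 + 8/9 = 8636.89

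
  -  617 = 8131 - 8748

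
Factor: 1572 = 2^2*3^1*131^1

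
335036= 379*884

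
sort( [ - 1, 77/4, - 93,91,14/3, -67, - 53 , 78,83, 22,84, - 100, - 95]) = [ - 100, - 95 , - 93, - 67,-53, - 1, 14/3, 77/4, 22, 78,83,84,91]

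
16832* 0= 0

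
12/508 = 3/127 = 0.02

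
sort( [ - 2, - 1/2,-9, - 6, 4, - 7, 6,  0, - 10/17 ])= [ - 9, - 7, - 6 , -2, - 10/17 , - 1/2, 0,4, 6] 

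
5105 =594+4511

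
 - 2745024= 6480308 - 9225332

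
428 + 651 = 1079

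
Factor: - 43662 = -2^1 * 3^1*19^1*383^1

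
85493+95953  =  181446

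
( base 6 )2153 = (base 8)765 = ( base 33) f6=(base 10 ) 501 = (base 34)ep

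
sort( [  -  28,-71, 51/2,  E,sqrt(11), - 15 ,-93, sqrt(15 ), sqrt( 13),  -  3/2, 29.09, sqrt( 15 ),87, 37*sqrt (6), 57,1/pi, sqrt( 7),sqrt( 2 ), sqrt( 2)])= [-93, - 71,-28 , - 15, -3/2,1/pi , sqrt(2),sqrt(2),sqrt( 7),E,sqrt (11),  sqrt(13 ),sqrt(15) , sqrt(15), 51/2,  29.09, 57, 87,37 *sqrt( 6) ]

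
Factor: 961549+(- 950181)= 2^3*7^2*29^1  =  11368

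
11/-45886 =-11/45886 = - 0.00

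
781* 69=53889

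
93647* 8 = 749176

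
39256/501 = 78 + 178/501 = 78.36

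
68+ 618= 686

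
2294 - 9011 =-6717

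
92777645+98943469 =191721114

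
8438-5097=3341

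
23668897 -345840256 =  -322171359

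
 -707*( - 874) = 617918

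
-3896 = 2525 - 6421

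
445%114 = 103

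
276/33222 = 46/5537  =  0.01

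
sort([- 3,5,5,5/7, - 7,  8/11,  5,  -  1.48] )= [ - 7,-3, -1.48 , 5/7, 8/11,5,5, 5]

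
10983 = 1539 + 9444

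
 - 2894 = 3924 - 6818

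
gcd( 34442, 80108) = 2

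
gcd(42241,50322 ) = 1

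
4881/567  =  1627/189 = 8.61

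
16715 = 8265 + 8450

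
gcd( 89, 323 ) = 1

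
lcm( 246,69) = 5658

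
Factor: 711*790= 561690  =  2^1*3^2* 5^1 * 79^2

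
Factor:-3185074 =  - 2^1*991^1*1607^1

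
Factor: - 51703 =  - 149^1*347^1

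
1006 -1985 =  - 979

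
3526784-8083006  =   - 4556222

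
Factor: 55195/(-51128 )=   -2^ ( - 3) * 5^1*11^(  -  1)*19^1= -95/88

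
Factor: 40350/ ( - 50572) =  - 75/94  =  - 2^( - 1 )*3^1*5^2*47^( - 1 )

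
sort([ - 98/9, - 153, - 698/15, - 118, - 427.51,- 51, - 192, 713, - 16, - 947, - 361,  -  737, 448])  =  [ -947, - 737, - 427.51, - 361, - 192, - 153, - 118, - 51, - 698/15, - 16, - 98/9,448, 713 ] 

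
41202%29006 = 12196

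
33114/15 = 11038/5 = 2207.60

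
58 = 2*29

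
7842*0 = 0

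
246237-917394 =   -  671157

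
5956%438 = 262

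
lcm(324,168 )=4536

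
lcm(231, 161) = 5313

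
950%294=68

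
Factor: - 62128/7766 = - 8 = - 2^3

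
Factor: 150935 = 5^1*30187^1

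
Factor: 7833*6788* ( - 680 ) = - 2^5*3^1*5^1*7^1*17^1 * 373^1*1697^1 = -36155874720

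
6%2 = 0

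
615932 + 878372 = 1494304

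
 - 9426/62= - 153 + 30/31 = -  152.03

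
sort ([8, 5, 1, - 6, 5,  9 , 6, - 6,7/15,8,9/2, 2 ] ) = [-6, - 6, 7/15,1, 2, 9/2, 5, 5, 6, 8, 8, 9 ]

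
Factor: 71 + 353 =2^3*53^1  =  424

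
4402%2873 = 1529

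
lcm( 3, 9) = 9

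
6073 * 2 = 12146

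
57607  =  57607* 1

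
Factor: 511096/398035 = 2^3*5^( - 1)*11^( - 1)*29^1* 2203^1*7237^( - 1 ) 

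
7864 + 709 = 8573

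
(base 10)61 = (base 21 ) 2J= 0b111101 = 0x3d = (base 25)2b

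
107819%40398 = 27023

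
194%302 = 194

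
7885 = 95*83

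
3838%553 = 520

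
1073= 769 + 304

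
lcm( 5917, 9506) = 579866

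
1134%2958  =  1134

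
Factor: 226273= 353^1*641^1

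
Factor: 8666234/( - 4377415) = - 2^1  *5^( -1)*7^( - 2)*17^( - 1)*509^1  *1051^ ( - 1)* 8513^1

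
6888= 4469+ 2419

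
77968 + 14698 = 92666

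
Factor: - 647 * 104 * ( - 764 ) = 51408032 = 2^5*13^1*191^1*647^1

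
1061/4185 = 1061/4185 = 0.25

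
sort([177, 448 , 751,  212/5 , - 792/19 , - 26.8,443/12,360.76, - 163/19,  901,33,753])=[ - 792/19, - 26.8, - 163/19,33, 443/12,212/5,177 , 360.76, 448, 751,753,  901 ] 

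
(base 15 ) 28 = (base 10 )38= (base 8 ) 46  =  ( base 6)102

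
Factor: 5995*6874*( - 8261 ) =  - 340432753430 = - 2^1*5^1*7^1 * 11^2*109^1*491^1 *751^1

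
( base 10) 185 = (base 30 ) 65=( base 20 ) 95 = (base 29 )6B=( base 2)10111001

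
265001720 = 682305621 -417303901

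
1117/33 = 33 + 28/33 =33.85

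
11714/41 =285 + 29/41 =285.71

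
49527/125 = 396+27/125 = 396.22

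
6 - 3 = 3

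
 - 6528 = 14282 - 20810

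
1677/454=3 + 315/454 = 3.69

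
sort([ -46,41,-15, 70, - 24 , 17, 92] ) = [ - 46, - 24,- 15,17,41, 70, 92 ] 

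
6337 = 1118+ 5219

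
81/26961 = 27/8987 =0.00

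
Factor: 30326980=2^2*5^1*17^1 * 191^1*467^1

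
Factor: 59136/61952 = 2^(-1) *3^1 * 7^1*11^ ( - 1) =21/22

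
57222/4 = 28611/2 = 14305.50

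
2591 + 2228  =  4819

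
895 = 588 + 307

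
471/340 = 1  +  131/340 = 1.39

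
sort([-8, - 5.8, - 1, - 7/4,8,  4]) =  [ - 8, - 5.8, - 7/4, - 1,4,8]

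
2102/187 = 2102/187   =  11.24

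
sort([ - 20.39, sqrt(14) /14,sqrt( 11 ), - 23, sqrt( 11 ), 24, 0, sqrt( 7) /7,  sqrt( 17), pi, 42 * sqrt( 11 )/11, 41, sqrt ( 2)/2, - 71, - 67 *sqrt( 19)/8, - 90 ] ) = [ - 90, - 71 , - 67 * sqrt(19 )/8, - 23, - 20.39, 0,sqrt( 14 ) /14,sqrt(7 ) /7, sqrt( 2)/2, pi, sqrt( 11 ),sqrt( 11 ),  sqrt(17 ), 42*sqrt( 11)/11, 24,41]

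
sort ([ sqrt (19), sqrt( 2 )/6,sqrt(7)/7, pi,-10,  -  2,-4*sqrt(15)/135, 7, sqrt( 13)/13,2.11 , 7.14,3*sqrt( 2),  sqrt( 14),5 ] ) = [ - 10, - 2 , - 4*sqrt( 15) /135,  sqrt( 2 )/6, sqrt( 13 )/13,sqrt( 7 )/7,2.11,pi, sqrt( 14 ),  3*sqrt( 2),sqrt(19),5,7,7.14] 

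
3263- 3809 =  - 546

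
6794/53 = 128 + 10/53 = 128.19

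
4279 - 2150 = 2129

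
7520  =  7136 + 384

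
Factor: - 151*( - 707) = 106757 = 7^1*101^1*151^1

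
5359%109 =18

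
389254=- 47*(  -  8282)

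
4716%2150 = 416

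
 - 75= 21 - 96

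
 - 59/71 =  - 59/71 = - 0.83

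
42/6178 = 21/3089 = 0.01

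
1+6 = 7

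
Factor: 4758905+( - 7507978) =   -  349^1*7877^1 = - 2749073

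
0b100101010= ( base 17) 109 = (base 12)20A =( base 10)298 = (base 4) 10222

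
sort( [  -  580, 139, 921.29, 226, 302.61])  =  [ - 580, 139, 226 , 302.61 , 921.29]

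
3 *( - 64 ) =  - 192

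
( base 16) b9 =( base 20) 95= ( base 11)159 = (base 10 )185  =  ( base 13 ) 113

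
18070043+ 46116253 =64186296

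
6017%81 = 23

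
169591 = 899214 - 729623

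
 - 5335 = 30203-35538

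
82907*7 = 580349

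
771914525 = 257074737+514839788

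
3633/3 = 1211 = 1211.00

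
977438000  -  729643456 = 247794544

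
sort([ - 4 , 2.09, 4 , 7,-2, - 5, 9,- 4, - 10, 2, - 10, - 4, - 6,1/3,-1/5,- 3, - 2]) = [-10,  -  10 ,-6, -5,  -  4, - 4,- 4,-3,-2,  -  2 ,  -  1/5, 1/3,2, 2.09, 4,7, 9]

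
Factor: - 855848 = -2^3*7^1*17^1*29^1*31^1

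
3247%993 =268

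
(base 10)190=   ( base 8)276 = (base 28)6m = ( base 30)6A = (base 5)1230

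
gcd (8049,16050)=3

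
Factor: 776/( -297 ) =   -  2^3*3^ ( - 3)*11^( - 1)*97^1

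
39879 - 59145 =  - 19266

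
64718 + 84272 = 148990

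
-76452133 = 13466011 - 89918144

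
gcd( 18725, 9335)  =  5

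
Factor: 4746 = 2^1 *3^1*7^1*113^1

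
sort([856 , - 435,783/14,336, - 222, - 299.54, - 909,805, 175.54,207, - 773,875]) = [ - 909, - 773, - 435, - 299.54,-222, 783/14,175.54,207,336,  805,856 , 875]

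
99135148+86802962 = 185938110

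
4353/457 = 9 + 240/457 = 9.53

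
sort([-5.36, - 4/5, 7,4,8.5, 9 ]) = [ - 5.36, - 4/5,4, 7 , 8.5, 9]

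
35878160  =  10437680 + 25440480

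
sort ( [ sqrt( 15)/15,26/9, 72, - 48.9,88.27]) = [-48.9,  sqrt (15) /15, 26/9, 72,88.27] 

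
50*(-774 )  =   - 38700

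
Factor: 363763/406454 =2^( - 1 )*139^1*2617^1*203227^( - 1)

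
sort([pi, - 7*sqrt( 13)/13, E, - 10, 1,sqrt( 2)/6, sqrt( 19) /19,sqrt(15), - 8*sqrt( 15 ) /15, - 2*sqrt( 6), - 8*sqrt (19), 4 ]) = [ -8*sqrt ( 19 ), - 10,  -  2*sqrt( 6), - 8*sqrt( 15 ) /15 , - 7*sqrt( 13)/13, sqrt( 19)/19,sqrt( 2 ) /6,  1, E,pi, sqrt (15), 4]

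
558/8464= 279/4232 = 0.07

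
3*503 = 1509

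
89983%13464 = 9199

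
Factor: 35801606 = 2^1* 53^1 * 337751^1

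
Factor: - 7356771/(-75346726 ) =2^( - 1)*3^3*7^( - 1)*13^(-1 )*37^( - 1 )*53^2*67^(-1)*97^1*167^( - 1 ) 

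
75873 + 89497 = 165370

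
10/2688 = 5/1344 = 0.00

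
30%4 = 2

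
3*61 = 183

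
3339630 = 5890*567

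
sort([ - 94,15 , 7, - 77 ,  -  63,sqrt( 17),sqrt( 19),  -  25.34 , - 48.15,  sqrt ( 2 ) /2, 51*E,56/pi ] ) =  [ - 94,-77, - 63, - 48.15, - 25.34, sqrt( 2)/2 , sqrt(17 ),sqrt(19) , 7,15,56/pi,51*E]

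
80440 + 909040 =989480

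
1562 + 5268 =6830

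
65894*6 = 395364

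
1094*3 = 3282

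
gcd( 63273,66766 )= 7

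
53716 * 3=161148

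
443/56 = 443/56 = 7.91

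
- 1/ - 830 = 1/830 = 0.00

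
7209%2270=399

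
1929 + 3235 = 5164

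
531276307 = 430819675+100456632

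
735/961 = 735/961 = 0.76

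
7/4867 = 7/4867 = 0.00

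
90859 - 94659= - 3800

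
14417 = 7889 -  - 6528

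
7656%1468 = 316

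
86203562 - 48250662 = 37952900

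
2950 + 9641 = 12591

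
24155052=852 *28351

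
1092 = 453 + 639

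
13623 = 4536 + 9087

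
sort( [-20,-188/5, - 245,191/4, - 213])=[-245,-213,-188/5,-20,191/4] 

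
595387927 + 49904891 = 645292818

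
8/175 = 8/175 = 0.05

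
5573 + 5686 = 11259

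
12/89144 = 3/22286 =0.00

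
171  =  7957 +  - 7786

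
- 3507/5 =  - 3507/5=   -701.40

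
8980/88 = 2245/22 = 102.05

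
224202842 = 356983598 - 132780756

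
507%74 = 63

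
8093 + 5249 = 13342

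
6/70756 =3/35378 = 0.00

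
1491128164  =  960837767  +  530290397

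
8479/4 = 8479/4  =  2119.75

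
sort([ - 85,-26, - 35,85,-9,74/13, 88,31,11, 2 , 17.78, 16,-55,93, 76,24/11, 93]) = [ - 85, - 55, - 35, - 26, - 9,2 , 24/11,74/13,11,16,17.78,31,76,85,88, 93,93 ]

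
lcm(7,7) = 7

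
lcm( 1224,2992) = 26928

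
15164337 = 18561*817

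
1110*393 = 436230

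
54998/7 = 7856+6/7 = 7856.86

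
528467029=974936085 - 446469056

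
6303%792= 759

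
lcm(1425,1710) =8550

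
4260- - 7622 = 11882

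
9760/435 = 22 + 38/87 = 22.44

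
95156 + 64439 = 159595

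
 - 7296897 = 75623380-82920277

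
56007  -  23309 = 32698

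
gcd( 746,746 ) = 746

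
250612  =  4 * 62653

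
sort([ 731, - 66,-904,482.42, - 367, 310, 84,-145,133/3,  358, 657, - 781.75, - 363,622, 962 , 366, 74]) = [ - 904, - 781.75, - 367,  -  363, - 145, - 66,133/3,  74, 84, 310,358, 366, 482.42,622,  657, 731 , 962]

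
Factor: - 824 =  - 2^3*103^1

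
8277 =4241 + 4036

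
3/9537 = 1/3179  =  0.00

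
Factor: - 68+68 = 0^1=0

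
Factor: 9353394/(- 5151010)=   -  3^4*5^(  -  1 )*467^( - 1)*1103^( - 1)*57737^1 = - 4676697/2575505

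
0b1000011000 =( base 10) 536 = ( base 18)1be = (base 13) 323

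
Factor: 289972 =2^2 * 72493^1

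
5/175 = 1/35 = 0.03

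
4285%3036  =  1249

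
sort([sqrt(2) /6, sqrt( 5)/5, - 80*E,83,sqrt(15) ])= [ - 80*E,sqrt( 2 )/6 , sqrt( 5 )/5,  sqrt( 15),83 ]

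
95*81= 7695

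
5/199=5/199=0.03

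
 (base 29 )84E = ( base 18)1330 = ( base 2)1101011001010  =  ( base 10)6858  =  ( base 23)CM4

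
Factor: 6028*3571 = 21525988 = 2^2 * 11^1* 137^1*3571^1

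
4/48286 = 2/24143 = 0.00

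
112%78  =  34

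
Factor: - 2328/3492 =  - 2/3 = - 2^1*3^( - 1)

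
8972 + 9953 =18925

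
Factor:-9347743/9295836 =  - 2^ (  -  2 )*3^(-1)*11^( - 1)* 443^1*21101^1*70423^(  -  1)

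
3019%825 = 544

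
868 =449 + 419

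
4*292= 1168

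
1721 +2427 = 4148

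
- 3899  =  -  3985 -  - 86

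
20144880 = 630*31976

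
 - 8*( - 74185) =593480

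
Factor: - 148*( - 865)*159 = 2^2*  3^1* 5^1*37^1*53^1*173^1 = 20355180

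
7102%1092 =550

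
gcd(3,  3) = 3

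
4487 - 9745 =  - 5258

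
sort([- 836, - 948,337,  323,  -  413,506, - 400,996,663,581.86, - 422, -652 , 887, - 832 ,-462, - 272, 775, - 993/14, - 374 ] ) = [ - 948, - 836, - 832 ,  -  652, - 462, - 422, - 413, - 400, - 374, - 272 ,-993/14,323,337,506,581.86, 663 , 775,887,996]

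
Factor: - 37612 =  - 2^2*9403^1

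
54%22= 10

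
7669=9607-1938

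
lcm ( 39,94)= 3666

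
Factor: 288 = 2^5*3^2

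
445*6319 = 2811955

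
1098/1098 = 1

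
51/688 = 51/688 = 0.07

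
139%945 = 139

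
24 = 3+21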